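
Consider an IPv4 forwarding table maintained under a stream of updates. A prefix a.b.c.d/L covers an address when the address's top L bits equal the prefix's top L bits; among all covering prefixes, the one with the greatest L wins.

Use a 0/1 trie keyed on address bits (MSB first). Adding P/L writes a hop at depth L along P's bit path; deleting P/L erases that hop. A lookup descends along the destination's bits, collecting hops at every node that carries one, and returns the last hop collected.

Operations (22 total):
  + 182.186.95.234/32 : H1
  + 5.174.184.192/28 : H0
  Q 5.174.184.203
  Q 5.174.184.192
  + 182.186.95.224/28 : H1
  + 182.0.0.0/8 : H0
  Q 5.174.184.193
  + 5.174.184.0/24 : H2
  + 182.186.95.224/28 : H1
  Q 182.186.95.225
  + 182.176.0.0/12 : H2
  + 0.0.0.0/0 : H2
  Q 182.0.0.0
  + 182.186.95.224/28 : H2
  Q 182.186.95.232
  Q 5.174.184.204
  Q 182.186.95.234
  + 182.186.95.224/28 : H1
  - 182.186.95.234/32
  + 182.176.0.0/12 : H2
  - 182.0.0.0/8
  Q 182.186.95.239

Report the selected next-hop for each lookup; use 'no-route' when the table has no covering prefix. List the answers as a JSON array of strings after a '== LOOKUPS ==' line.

Trace:
  add 182.186.95.234/32 -> H1 at depth 32
  add 5.174.184.192/28 -> H0 at depth 28
  ? 5.174.184.203  path d0:-→d1:-→d2:-→d3:-→d4:-→d5:-→d6:-→d7:-→d8:-→d9:-→d10:-→d11:-→d12:-→d13:-→d14:-→d15:-→d16:-→d17:-→d18:-→d19:-→d20:-→d21:-→d22:-→d23:-→d24:-→d25:-→d26:-→d27:-→d28:H0  best=H0
  ? 5.174.184.192  path d0:-→d1:-→d2:-→d3:-→d4:-→d5:-→d6:-→d7:-→d8:-→d9:-→d10:-→d11:-→d12:-→d13:-→d14:-→d15:-→d16:-→d17:-→d18:-→d19:-→d20:-→d21:-→d22:-→d23:-→d24:-→d25:-→d26:-→d27:-→d28:H0  best=H0
  add 182.186.95.224/28 -> H1 at depth 28
  add 182.0.0.0/8 -> H0 at depth 8
  ? 5.174.184.193  path d0:-→d1:-→d2:-→d3:-→d4:-→d5:-→d6:-→d7:-→d8:-→d9:-→d10:-→d11:-→d12:-→d13:-→d14:-→d15:-→d16:-→d17:-→d18:-→d19:-→d20:-→d21:-→d22:-→d23:-→d24:-→d25:-→d26:-→d27:-→d28:H0  best=H0
  add 5.174.184.0/24 -> H2 at depth 24
  add 182.186.95.224/28 -> H1 at depth 28
  ? 182.186.95.225  path d0:-→d1:-→d2:-→d3:-→d4:-→d5:-→d6:-→d7:-→d8:H0→d9:-→d10:-→d11:-→d12:-→d13:-→d14:-→d15:-→d16:-→d17:-→d18:-→d19:-→d20:-→d21:-→d22:-→d23:-→d24:-→d25:-→d26:-→d27:-→d28:H1  best=H1
  add 182.176.0.0/12 -> H2 at depth 12
  add 0.0.0.0/0 -> H2 at depth 0
  ? 182.0.0.0  path d0:H2→d1:-→d2:-→d3:-→d4:-→d5:-→d6:-→d7:-→d8:H0  best=H0
  add 182.186.95.224/28 -> H2 at depth 28
  ? 182.186.95.232  path d0:H2→d1:-→d2:-→d3:-→d4:-→d5:-→d6:-→d7:-→d8:H0→d9:-→d10:-→d11:-→d12:H2→d13:-→d14:-→d15:-→d16:-→d17:-→d18:-→d19:-→d20:-→d21:-→d22:-→d23:-→d24:-→d25:-→d26:-→d27:-→d28:H2→d29:-→d30:-  best=H2
  ? 5.174.184.204  path d0:H2→d1:-→d2:-→d3:-→d4:-→d5:-→d6:-→d7:-→d8:-→d9:-→d10:-→d11:-→d12:-→d13:-→d14:-→d15:-→d16:-→d17:-→d18:-→d19:-→d20:-→d21:-→d22:-→d23:-→d24:H2→d25:-→d26:-→d27:-→d28:H0  best=H0
  ? 182.186.95.234  path d0:H2→d1:-→d2:-→d3:-→d4:-→d5:-→d6:-→d7:-→d8:H0→d9:-→d10:-→d11:-→d12:H2→d13:-→d14:-→d15:-→d16:-→d17:-→d18:-→d19:-→d20:-→d21:-→d22:-→d23:-→d24:-→d25:-→d26:-→d27:-→d28:H2→d29:-→d30:-→d31:-→d32:H1  best=H1
  add 182.186.95.224/28 -> H1 at depth 28
  del 182.186.95.234/32 (clear depth 32)
  add 182.176.0.0/12 -> H2 at depth 12
  del 182.0.0.0/8 (clear depth 8)
  ? 182.186.95.239  path d0:H2→d1:-→d2:-→d3:-→d4:-→d5:-→d6:-→d7:-→d8:-→d9:-→d10:-→d11:-→d12:H2→d13:-→d14:-→d15:-→d16:-→d17:-→d18:-→d19:-→d20:-→d21:-→d22:-→d23:-→d24:-→d25:-→d26:-→d27:-→d28:H1→d29:-  best=H1

== LOOKUPS ==
["H0","H0","H0","H1","H0","H2","H0","H1","H1"]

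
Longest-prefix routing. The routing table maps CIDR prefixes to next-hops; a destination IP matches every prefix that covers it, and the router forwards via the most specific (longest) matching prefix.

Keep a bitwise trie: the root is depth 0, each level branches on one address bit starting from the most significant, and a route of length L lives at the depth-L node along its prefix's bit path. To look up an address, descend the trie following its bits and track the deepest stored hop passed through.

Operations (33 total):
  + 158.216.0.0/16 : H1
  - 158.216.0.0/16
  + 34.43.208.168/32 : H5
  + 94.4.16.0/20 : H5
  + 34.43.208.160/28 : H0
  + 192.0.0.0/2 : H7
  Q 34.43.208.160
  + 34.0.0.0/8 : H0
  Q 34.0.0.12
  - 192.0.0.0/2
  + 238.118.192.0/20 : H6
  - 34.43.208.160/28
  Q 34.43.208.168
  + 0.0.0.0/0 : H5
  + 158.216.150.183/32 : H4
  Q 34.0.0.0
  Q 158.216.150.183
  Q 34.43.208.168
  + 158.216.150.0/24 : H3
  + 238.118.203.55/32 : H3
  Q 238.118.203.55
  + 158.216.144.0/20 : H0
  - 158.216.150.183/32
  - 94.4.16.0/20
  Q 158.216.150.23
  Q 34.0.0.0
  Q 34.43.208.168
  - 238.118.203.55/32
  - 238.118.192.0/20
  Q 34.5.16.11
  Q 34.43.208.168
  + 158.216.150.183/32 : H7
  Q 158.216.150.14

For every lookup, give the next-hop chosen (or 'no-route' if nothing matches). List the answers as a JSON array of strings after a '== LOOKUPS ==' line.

Process each operation:
  add 158.216.0.0/16 -> H1 at depth 16
  - 158.216.0.0/16 clear@16
  add 34.43.208.168/32 -> H5 at depth 32
  add 94.4.16.0/20 -> H5 at depth 20
  add 34.43.208.160/28 -> H0 at depth 28
  add 192.0.0.0/2 -> H7 at depth 2
  ? 34.43.208.160  path d0:-→d1:-→d2:-→d3:-→d4:-→d5:-→d6:-→d7:-→d8:-→d9:-→d10:-→d11:-→d12:-→d13:-→d14:-→d15:-→d16:-→d17:-→d18:-→d19:-→d20:-→d21:-→d22:-→d23:-→d24:-→d25:-→d26:-→d27:-→d28:H0  best=H0
  add 34.0.0.0/8 -> H0 at depth 8
  ? 34.0.0.12  path d0:-→d1:-→d2:-→d3:-→d4:-→d5:-→d6:-→d7:-→d8:H0→d9:-→d10:-  best=H0
  - 192.0.0.0/2 clear@2
  add 238.118.192.0/20 -> H6 at depth 20
  - 34.43.208.160/28 clear@28
  ? 34.43.208.168  path d0:-→d1:-→d2:-→d3:-→d4:-→d5:-→d6:-→d7:-→d8:H0→d9:-→d10:-→d11:-→d12:-→d13:-→d14:-→d15:-→d16:-→d17:-→d18:-→d19:-→d20:-→d21:-→d22:-→d23:-→d24:-→d25:-→d26:-→d27:-→d28:-→d29:-→d30:-→d31:-→d32:H5  best=H5
  add 0.0.0.0/0 -> H5 at depth 0
  add 158.216.150.183/32 -> H4 at depth 32
  ? 34.0.0.0  path d0:H5→d1:-→d2:-→d3:-→d4:-→d5:-→d6:-→d7:-→d8:H0→d9:-→d10:-  best=H0
  ? 158.216.150.183  path d0:H5→d1:-→d2:-→d3:-→d4:-→d5:-→d6:-→d7:-→d8:-→d9:-→d10:-→d11:-→d12:-→d13:-→d14:-→d15:-→d16:-→d17:-→d18:-→d19:-→d20:-→d21:-→d22:-→d23:-→d24:-→d25:-→d26:-→d27:-→d28:-→d29:-→d30:-→d31:-→d32:H4  best=H4
  ? 34.43.208.168  path d0:H5→d1:-→d2:-→d3:-→d4:-→d5:-→d6:-→d7:-→d8:H0→d9:-→d10:-→d11:-→d12:-→d13:-→d14:-→d15:-→d16:-→d17:-→d18:-→d19:-→d20:-→d21:-→d22:-→d23:-→d24:-→d25:-→d26:-→d27:-→d28:-→d29:-→d30:-→d31:-→d32:H5  best=H5
  add 158.216.150.0/24 -> H3 at depth 24
  add 238.118.203.55/32 -> H3 at depth 32
  ? 238.118.203.55  path d0:H5→d1:-→d2:-→d3:-→d4:-→d5:-→d6:-→d7:-→d8:-→d9:-→d10:-→d11:-→d12:-→d13:-→d14:-→d15:-→d16:-→d17:-→d18:-→d19:-→d20:H6→d21:-→d22:-→d23:-→d24:-→d25:-→d26:-→d27:-→d28:-→d29:-→d30:-→d31:-→d32:H3  best=H3
  add 158.216.144.0/20 -> H0 at depth 20
  - 158.216.150.183/32 clear@32
  - 94.4.16.0/20 clear@20
  ? 158.216.150.23  path d0:H5→d1:-→d2:-→d3:-→d4:-→d5:-→d6:-→d7:-→d8:-→d9:-→d10:-→d11:-→d12:-→d13:-→d14:-→d15:-→d16:-→d17:-→d18:-→d19:-→d20:H0→d21:-→d22:-→d23:-→d24:H3  best=H3
  ? 34.0.0.0  path d0:H5→d1:-→d2:-→d3:-→d4:-→d5:-→d6:-→d7:-→d8:H0→d9:-→d10:-  best=H0
  ? 34.43.208.168  path d0:H5→d1:-→d2:-→d3:-→d4:-→d5:-→d6:-→d7:-→d8:H0→d9:-→d10:-→d11:-→d12:-→d13:-→d14:-→d15:-→d16:-→d17:-→d18:-→d19:-→d20:-→d21:-→d22:-→d23:-→d24:-→d25:-→d26:-→d27:-→d28:-→d29:-→d30:-→d31:-→d32:H5  best=H5
  - 238.118.203.55/32 clear@32
  - 238.118.192.0/20 clear@20
  ? 34.5.16.11  path d0:H5→d1:-→d2:-→d3:-→d4:-→d5:-→d6:-→d7:-→d8:H0→d9:-→d10:-  best=H0
  ? 34.43.208.168  path d0:H5→d1:-→d2:-→d3:-→d4:-→d5:-→d6:-→d7:-→d8:H0→d9:-→d10:-→d11:-→d12:-→d13:-→d14:-→d15:-→d16:-→d17:-→d18:-→d19:-→d20:-→d21:-→d22:-→d23:-→d24:-→d25:-→d26:-→d27:-→d28:-→d29:-→d30:-→d31:-→d32:H5  best=H5
  add 158.216.150.183/32 -> H7 at depth 32
  ? 158.216.150.14  path d0:H5→d1:-→d2:-→d3:-→d4:-→d5:-→d6:-→d7:-→d8:-→d9:-→d10:-→d11:-→d12:-→d13:-→d14:-→d15:-→d16:-→d17:-→d18:-→d19:-→d20:H0→d21:-→d22:-→d23:-→d24:H3  best=H3

== LOOKUPS ==
["H0","H0","H5","H0","H4","H5","H3","H3","H0","H5","H0","H5","H3"]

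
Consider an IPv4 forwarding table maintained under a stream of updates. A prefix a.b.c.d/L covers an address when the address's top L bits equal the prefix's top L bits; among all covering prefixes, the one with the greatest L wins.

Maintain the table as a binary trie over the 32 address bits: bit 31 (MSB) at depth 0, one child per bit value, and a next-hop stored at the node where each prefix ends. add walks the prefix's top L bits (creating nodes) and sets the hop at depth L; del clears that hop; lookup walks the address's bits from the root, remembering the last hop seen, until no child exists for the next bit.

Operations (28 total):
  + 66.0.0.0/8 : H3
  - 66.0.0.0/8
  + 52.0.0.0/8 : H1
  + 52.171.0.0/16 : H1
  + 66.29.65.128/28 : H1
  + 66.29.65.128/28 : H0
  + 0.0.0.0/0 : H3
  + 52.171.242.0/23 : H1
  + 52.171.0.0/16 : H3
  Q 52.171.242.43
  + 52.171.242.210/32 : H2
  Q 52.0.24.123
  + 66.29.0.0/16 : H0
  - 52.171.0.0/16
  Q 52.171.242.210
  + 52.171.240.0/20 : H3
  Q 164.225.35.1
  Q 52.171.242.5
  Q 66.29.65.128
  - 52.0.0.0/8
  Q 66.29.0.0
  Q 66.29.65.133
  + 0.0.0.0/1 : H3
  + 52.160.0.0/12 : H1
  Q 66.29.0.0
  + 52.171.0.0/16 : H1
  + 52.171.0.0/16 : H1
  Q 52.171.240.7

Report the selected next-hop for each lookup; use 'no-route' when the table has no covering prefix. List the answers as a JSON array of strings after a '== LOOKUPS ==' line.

Process each operation:
  + 66.0.0.0/8 (H3) depth=8
  del 66.0.0.0/8 (clear depth 8)
  + 52.0.0.0/8 (H1) depth=8
  + 52.171.0.0/16 (H1) depth=16
  + 66.29.65.128/28 (H1) depth=28
  + 66.29.65.128/28 (H0) depth=28
  + 0.0.0.0/0 (H3) depth=0
  + 52.171.242.0/23 (H1) depth=23
  + 52.171.0.0/16 (H3) depth=16
  Q 52.171.242.43: descend 00110100101010111111001 ; hops seen [H3,H1,H3,H1] ; pick H1
  + 52.171.242.210/32 (H2) depth=32
  Q 52.0.24.123: descend 00110100 ; hops seen [H3,H1] ; pick H1
  + 66.29.0.0/16 (H0) depth=16
  del 52.171.0.0/16 (clear depth 16)
  Q 52.171.242.210: descend 00110100101010111111001011010010 ; hops seen [H3,H1,H1,H2] ; pick H2
  + 52.171.240.0/20 (H3) depth=20
  Q 164.225.35.1: descend ε ; hops seen [H3] ; pick H3
  Q 52.171.242.5: descend 001101001010101111110010 ; hops seen [H3,H1,H3,H1] ; pick H1
  Q 66.29.65.128: descend 0100001000011101010000011000 ; hops seen [H3,H0,H0] ; pick H0
  del 52.0.0.0/8 (clear depth 8)
  Q 66.29.0.0: descend 01000010000111010 ; hops seen [H3,H0] ; pick H0
  Q 66.29.65.133: descend 0100001000011101010000011000 ; hops seen [H3,H0,H0] ; pick H0
  + 0.0.0.0/1 (H3) depth=1
  + 52.160.0.0/12 (H1) depth=12
  Q 66.29.0.0: descend 01000010000111010 ; hops seen [H3,H3,H0] ; pick H0
  + 52.171.0.0/16 (H1) depth=16
  + 52.171.0.0/16 (H1) depth=16
  Q 52.171.240.7: descend 0011010010101011111100 ; hops seen [H3,H3,H1,H1,H3] ; pick H3

== LOOKUPS ==
["H1","H1","H2","H3","H1","H0","H0","H0","H0","H3"]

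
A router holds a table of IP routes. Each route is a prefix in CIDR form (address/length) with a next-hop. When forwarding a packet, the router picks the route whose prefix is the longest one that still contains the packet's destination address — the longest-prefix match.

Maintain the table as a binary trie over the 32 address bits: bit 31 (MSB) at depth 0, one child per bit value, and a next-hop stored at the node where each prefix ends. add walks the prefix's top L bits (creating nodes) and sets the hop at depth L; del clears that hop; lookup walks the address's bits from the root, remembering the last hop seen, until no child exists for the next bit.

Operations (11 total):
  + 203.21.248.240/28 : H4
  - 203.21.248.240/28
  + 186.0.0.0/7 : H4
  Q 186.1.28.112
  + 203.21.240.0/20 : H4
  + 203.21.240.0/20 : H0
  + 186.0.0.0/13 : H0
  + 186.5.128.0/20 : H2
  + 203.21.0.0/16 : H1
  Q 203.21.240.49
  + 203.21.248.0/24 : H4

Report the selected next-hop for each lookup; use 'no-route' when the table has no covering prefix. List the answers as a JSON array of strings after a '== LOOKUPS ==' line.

Apply in order:
  add 203.21.248.240/28 -> H4 at depth 28
  - 203.21.248.240/28 clear@28
  add 186.0.0.0/7 -> H4 at depth 7
  lookup 186.1.28.112: bits 1011101 walk d0:-→d1:-→d2:-→d3:-→d4:-→d5:-→d6:-→d7:H4 -> H4
  add 203.21.240.0/20 -> H4 at depth 20
  add 203.21.240.0/20 -> H0 at depth 20
  add 186.0.0.0/13 -> H0 at depth 13
  add 186.5.128.0/20 -> H2 at depth 20
  add 203.21.0.0/16 -> H1 at depth 16
  lookup 203.21.240.49: bits 11001011000101011111 walk d0:-→d1:-→d2:-→d3:-→d4:-→d5:-→d6:-→d7:-→d8:-→d9:-→d10:-→d11:-→d12:-→d13:-→d14:-→d15:-→d16:H1→d17:-→d18:-→d19:-→d20:H0 -> H0
  add 203.21.248.0/24 -> H4 at depth 24

== LOOKUPS ==
["H4","H0"]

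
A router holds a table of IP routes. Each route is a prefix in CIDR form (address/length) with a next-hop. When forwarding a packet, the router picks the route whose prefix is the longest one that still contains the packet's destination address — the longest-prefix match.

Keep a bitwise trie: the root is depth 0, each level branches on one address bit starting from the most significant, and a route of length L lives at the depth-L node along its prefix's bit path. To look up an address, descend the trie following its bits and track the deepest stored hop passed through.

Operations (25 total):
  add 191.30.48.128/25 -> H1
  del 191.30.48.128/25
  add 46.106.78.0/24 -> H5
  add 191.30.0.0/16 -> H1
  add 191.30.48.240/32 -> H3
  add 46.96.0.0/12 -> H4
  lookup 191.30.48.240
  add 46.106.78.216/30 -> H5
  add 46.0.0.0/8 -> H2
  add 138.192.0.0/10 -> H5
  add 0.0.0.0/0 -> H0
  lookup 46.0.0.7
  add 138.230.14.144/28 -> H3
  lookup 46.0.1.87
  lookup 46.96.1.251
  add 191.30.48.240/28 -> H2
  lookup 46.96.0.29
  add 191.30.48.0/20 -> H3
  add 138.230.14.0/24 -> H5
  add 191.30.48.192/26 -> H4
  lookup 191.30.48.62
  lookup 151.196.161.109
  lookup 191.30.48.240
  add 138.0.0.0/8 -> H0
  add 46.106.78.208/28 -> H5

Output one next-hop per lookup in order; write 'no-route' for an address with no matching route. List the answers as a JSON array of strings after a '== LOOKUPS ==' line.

Apply in order:
  + 191.30.48.128/25 (H1) depth=25
  del 191.30.48.128/25 (clear depth 25)
  + 46.106.78.0/24 (H5) depth=24
  + 191.30.0.0/16 (H1) depth=16
  + 191.30.48.240/32 (H3) depth=32
  + 46.96.0.0/12 (H4) depth=12
  ? 191.30.48.240  path d0:-→d1:-→d2:-→d3:-→d4:-→d5:-→d6:-→d7:-→d8:-→d9:-→d10:-→d11:-→d12:-→d13:-→d14:-→d15:-→d16:H1→d17:-→d18:-→d19:-→d20:-→d21:-→d22:-→d23:-→d24:-→d25:-→d26:-→d27:-→d28:-→d29:-→d30:-→d31:-→d32:H3  best=H3
  + 46.106.78.216/30 (H5) depth=30
  + 46.0.0.0/8 (H2) depth=8
  + 138.192.0.0/10 (H5) depth=10
  + 0.0.0.0/0 (H0) depth=0
  ? 46.0.0.7  path d0:H0→d1:-→d2:-→d3:-→d4:-→d5:-→d6:-→d7:-→d8:H2→d9:-  best=H2
  + 138.230.14.144/28 (H3) depth=28
  ? 46.0.1.87  path d0:H0→d1:-→d2:-→d3:-→d4:-→d5:-→d6:-→d7:-→d8:H2→d9:-  best=H2
  ? 46.96.1.251  path d0:H0→d1:-→d2:-→d3:-→d4:-→d5:-→d6:-→d7:-→d8:H2→d9:-→d10:-→d11:-→d12:H4  best=H4
  + 191.30.48.240/28 (H2) depth=28
  ? 46.96.0.29  path d0:H0→d1:-→d2:-→d3:-→d4:-→d5:-→d6:-→d7:-→d8:H2→d9:-→d10:-→d11:-→d12:H4  best=H4
  + 191.30.48.0/20 (H3) depth=20
  + 138.230.14.0/24 (H5) depth=24
  + 191.30.48.192/26 (H4) depth=26
  ? 191.30.48.62  path d0:H0→d1:-→d2:-→d3:-→d4:-→d5:-→d6:-→d7:-→d8:-→d9:-→d10:-→d11:-→d12:-→d13:-→d14:-→d15:-→d16:H1→d17:-→d18:-→d19:-→d20:H3→d21:-→d22:-→d23:-→d24:-  best=H3
  ? 151.196.161.109  path d0:H0→d1:-→d2:-→d3:-  best=H0
  ? 191.30.48.240  path d0:H0→d1:-→d2:-→d3:-→d4:-→d5:-→d6:-→d7:-→d8:-→d9:-→d10:-→d11:-→d12:-→d13:-→d14:-→d15:-→d16:H1→d17:-→d18:-→d19:-→d20:H3→d21:-→d22:-→d23:-→d24:-→d25:-→d26:H4→d27:-→d28:H2→d29:-→d30:-→d31:-→d32:H3  best=H3
  + 138.0.0.0/8 (H0) depth=8
  + 46.106.78.208/28 (H5) depth=28

== LOOKUPS ==
["H3","H2","H2","H4","H4","H3","H0","H3"]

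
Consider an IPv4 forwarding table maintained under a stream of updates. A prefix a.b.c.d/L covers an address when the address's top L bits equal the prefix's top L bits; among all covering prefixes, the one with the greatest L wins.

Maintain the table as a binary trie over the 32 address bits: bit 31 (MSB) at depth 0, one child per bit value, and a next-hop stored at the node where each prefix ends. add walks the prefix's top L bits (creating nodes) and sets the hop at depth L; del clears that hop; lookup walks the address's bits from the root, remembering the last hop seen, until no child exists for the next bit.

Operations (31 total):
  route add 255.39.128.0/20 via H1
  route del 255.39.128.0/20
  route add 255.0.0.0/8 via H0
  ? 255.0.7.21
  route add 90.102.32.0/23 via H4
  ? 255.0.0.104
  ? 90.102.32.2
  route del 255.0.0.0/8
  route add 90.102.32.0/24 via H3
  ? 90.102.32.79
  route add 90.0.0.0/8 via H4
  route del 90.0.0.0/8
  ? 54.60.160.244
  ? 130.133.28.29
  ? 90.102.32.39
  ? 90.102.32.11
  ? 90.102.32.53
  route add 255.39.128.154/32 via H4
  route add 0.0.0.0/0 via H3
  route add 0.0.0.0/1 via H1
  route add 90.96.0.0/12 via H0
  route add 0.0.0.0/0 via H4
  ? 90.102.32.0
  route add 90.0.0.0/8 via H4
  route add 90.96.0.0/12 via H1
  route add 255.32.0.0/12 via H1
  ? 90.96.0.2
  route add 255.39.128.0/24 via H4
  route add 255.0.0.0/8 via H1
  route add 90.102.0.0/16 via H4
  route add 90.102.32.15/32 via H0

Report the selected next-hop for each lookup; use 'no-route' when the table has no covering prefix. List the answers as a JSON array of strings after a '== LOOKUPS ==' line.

Apply in order:
  add 255.39.128.0/20 -> H1 at depth 20
  - 255.39.128.0/20 clear@20
  add 255.0.0.0/8 -> H0 at depth 8
  ? 255.0.7.21  path d0:-→d1:-→d2:-→d3:-→d4:-→d5:-→d6:-→d7:-→d8:H0→d9:-→d10:-  best=H0
  add 90.102.32.0/23 -> H4 at depth 23
  ? 255.0.0.104  path d0:-→d1:-→d2:-→d3:-→d4:-→d5:-→d6:-→d7:-→d8:H0→d9:-→d10:-  best=H0
  ? 90.102.32.2  path d0:-→d1:-→d2:-→d3:-→d4:-→d5:-→d6:-→d7:-→d8:-→d9:-→d10:-→d11:-→d12:-→d13:-→d14:-→d15:-→d16:-→d17:-→d18:-→d19:-→d20:-→d21:-→d22:-→d23:H4  best=H4
  - 255.0.0.0/8 clear@8
  add 90.102.32.0/24 -> H3 at depth 24
  ? 90.102.32.79  path d0:-→d1:-→d2:-→d3:-→d4:-→d5:-→d6:-→d7:-→d8:-→d9:-→d10:-→d11:-→d12:-→d13:-→d14:-→d15:-→d16:-→d17:-→d18:-→d19:-→d20:-→d21:-→d22:-→d23:H4→d24:H3  best=H3
  add 90.0.0.0/8 -> H4 at depth 8
  - 90.0.0.0/8 clear@8
  ? 54.60.160.244  path d0:-→d1:-  best=no-route
  ? 130.133.28.29  path d0:-→d1:-  best=no-route
  ? 90.102.32.39  path d0:-→d1:-→d2:-→d3:-→d4:-→d5:-→d6:-→d7:-→d8:-→d9:-→d10:-→d11:-→d12:-→d13:-→d14:-→d15:-→d16:-→d17:-→d18:-→d19:-→d20:-→d21:-→d22:-→d23:H4→d24:H3  best=H3
  ? 90.102.32.11  path d0:-→d1:-→d2:-→d3:-→d4:-→d5:-→d6:-→d7:-→d8:-→d9:-→d10:-→d11:-→d12:-→d13:-→d14:-→d15:-→d16:-→d17:-→d18:-→d19:-→d20:-→d21:-→d22:-→d23:H4→d24:H3  best=H3
  ? 90.102.32.53  path d0:-→d1:-→d2:-→d3:-→d4:-→d5:-→d6:-→d7:-→d8:-→d9:-→d10:-→d11:-→d12:-→d13:-→d14:-→d15:-→d16:-→d17:-→d18:-→d19:-→d20:-→d21:-→d22:-→d23:H4→d24:H3  best=H3
  add 255.39.128.154/32 -> H4 at depth 32
  add 0.0.0.0/0 -> H3 at depth 0
  add 0.0.0.0/1 -> H1 at depth 1
  add 90.96.0.0/12 -> H0 at depth 12
  add 0.0.0.0/0 -> H4 at depth 0
  ? 90.102.32.0  path d0:H4→d1:H1→d2:-→d3:-→d4:-→d5:-→d6:-→d7:-→d8:-→d9:-→d10:-→d11:-→d12:H0→d13:-→d14:-→d15:-→d16:-→d17:-→d18:-→d19:-→d20:-→d21:-→d22:-→d23:H4→d24:H3  best=H3
  add 90.0.0.0/8 -> H4 at depth 8
  add 90.96.0.0/12 -> H1 at depth 12
  add 255.32.0.0/12 -> H1 at depth 12
  ? 90.96.0.2  path d0:H4→d1:H1→d2:-→d3:-→d4:-→d5:-→d6:-→d7:-→d8:H4→d9:-→d10:-→d11:-→d12:H1→d13:-  best=H1
  add 255.39.128.0/24 -> H4 at depth 24
  add 255.0.0.0/8 -> H1 at depth 8
  add 90.102.0.0/16 -> H4 at depth 16
  add 90.102.32.15/32 -> H0 at depth 32

== LOOKUPS ==
["H0","H0","H4","H3","no-route","no-route","H3","H3","H3","H3","H1"]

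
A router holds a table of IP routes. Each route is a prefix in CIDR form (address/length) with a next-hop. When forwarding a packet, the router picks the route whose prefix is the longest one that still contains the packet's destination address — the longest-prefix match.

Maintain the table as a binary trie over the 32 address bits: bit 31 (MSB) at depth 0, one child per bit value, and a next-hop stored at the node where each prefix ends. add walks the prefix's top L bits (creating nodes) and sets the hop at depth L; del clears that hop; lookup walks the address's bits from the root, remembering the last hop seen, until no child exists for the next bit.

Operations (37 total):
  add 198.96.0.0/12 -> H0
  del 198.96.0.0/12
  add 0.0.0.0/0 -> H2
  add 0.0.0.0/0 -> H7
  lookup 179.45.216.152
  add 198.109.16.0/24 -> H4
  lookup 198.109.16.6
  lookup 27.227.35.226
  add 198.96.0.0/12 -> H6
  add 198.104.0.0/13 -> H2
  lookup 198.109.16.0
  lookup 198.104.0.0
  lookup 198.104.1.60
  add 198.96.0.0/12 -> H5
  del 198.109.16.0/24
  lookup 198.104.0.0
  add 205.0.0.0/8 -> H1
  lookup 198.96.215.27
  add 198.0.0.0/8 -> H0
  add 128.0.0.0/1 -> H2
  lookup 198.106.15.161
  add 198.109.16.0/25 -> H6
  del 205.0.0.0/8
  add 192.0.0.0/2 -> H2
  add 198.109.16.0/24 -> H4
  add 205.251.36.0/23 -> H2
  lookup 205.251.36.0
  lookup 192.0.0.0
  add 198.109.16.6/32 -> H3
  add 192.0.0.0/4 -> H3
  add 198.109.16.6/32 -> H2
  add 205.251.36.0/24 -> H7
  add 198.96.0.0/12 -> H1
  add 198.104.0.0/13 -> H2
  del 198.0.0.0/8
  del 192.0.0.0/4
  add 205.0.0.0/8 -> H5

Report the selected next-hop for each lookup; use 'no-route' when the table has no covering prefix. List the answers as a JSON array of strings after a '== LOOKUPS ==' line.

Apply in order:
  + 198.96.0.0/12 (H0) depth=12
  del 198.96.0.0/12 (clear depth 12)
  + 0.0.0.0/0 (H2) depth=0
  + 0.0.0.0/0 (H7) depth=0
  ? 179.45.216.152  path d0:H7→d1:-  best=H7
  + 198.109.16.0/24 (H4) depth=24
  ? 198.109.16.6  path d0:H7→d1:-→d2:-→d3:-→d4:-→d5:-→d6:-→d7:-→d8:-→d9:-→d10:-→d11:-→d12:-→d13:-→d14:-→d15:-→d16:-→d17:-→d18:-→d19:-→d20:-→d21:-→d22:-→d23:-→d24:H4  best=H4
  ? 27.227.35.226  path d0:H7  best=H7
  + 198.96.0.0/12 (H6) depth=12
  + 198.104.0.0/13 (H2) depth=13
  ? 198.109.16.0  path d0:H7→d1:-→d2:-→d3:-→d4:-→d5:-→d6:-→d7:-→d8:-→d9:-→d10:-→d11:-→d12:H6→d13:H2→d14:-→d15:-→d16:-→d17:-→d18:-→d19:-→d20:-→d21:-→d22:-→d23:-→d24:H4  best=H4
  ? 198.104.0.0  path d0:H7→d1:-→d2:-→d3:-→d4:-→d5:-→d6:-→d7:-→d8:-→d9:-→d10:-→d11:-→d12:H6→d13:H2  best=H2
  ? 198.104.1.60  path d0:H7→d1:-→d2:-→d3:-→d4:-→d5:-→d6:-→d7:-→d8:-→d9:-→d10:-→d11:-→d12:H6→d13:H2  best=H2
  + 198.96.0.0/12 (H5) depth=12
  del 198.109.16.0/24 (clear depth 24)
  ? 198.104.0.0  path d0:H7→d1:-→d2:-→d3:-→d4:-→d5:-→d6:-→d7:-→d8:-→d9:-→d10:-→d11:-→d12:H5→d13:H2  best=H2
  + 205.0.0.0/8 (H1) depth=8
  ? 198.96.215.27  path d0:H7→d1:-→d2:-→d3:-→d4:-→d5:-→d6:-→d7:-→d8:-→d9:-→d10:-→d11:-→d12:H5  best=H5
  + 198.0.0.0/8 (H0) depth=8
  + 128.0.0.0/1 (H2) depth=1
  ? 198.106.15.161  path d0:H7→d1:H2→d2:-→d3:-→d4:-→d5:-→d6:-→d7:-→d8:H0→d9:-→d10:-→d11:-→d12:H5→d13:H2  best=H2
  + 198.109.16.0/25 (H6) depth=25
  del 205.0.0.0/8 (clear depth 8)
  + 192.0.0.0/2 (H2) depth=2
  + 198.109.16.0/24 (H4) depth=24
  + 205.251.36.0/23 (H2) depth=23
  ? 205.251.36.0  path d0:H7→d1:H2→d2:H2→d3:-→d4:-→d5:-→d6:-→d7:-→d8:-→d9:-→d10:-→d11:-→d12:-→d13:-→d14:-→d15:-→d16:-→d17:-→d18:-→d19:-→d20:-→d21:-→d22:-→d23:H2  best=H2
  ? 192.0.0.0  path d0:H7→d1:H2→d2:H2→d3:-→d4:-→d5:-  best=H2
  + 198.109.16.6/32 (H3) depth=32
  + 192.0.0.0/4 (H3) depth=4
  + 198.109.16.6/32 (H2) depth=32
  + 205.251.36.0/24 (H7) depth=24
  + 198.96.0.0/12 (H1) depth=12
  + 198.104.0.0/13 (H2) depth=13
  del 198.0.0.0/8 (clear depth 8)
  del 192.0.0.0/4 (clear depth 4)
  + 205.0.0.0/8 (H5) depth=8

== LOOKUPS ==
["H7","H4","H7","H4","H2","H2","H2","H5","H2","H2","H2"]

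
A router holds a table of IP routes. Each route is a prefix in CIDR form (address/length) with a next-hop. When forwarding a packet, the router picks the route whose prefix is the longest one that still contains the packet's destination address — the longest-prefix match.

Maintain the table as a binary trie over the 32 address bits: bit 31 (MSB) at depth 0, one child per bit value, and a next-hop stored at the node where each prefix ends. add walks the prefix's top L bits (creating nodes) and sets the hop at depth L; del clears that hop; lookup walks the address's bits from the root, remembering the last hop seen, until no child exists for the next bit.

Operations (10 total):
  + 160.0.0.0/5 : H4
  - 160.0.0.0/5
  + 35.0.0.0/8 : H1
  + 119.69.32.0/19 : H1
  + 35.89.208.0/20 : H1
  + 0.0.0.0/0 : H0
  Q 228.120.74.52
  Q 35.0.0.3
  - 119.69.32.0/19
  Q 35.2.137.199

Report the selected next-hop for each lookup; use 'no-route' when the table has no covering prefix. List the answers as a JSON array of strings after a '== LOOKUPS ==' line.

Process each operation:
  + 160.0.0.0/5 (H4) depth=5
  - 160.0.0.0/5 clear@5
  + 35.0.0.0/8 (H1) depth=8
  + 119.69.32.0/19 (H1) depth=19
  + 35.89.208.0/20 (H1) depth=20
  + 0.0.0.0/0 (H0) depth=0
  Q 228.120.74.52: descend 1 ; hops seen [H0] ; pick H0
  Q 35.0.0.3: descend 001000110 ; hops seen [H0,H1] ; pick H1
  - 119.69.32.0/19 clear@19
  Q 35.2.137.199: descend 001000110 ; hops seen [H0,H1] ; pick H1

== LOOKUPS ==
["H0","H1","H1"]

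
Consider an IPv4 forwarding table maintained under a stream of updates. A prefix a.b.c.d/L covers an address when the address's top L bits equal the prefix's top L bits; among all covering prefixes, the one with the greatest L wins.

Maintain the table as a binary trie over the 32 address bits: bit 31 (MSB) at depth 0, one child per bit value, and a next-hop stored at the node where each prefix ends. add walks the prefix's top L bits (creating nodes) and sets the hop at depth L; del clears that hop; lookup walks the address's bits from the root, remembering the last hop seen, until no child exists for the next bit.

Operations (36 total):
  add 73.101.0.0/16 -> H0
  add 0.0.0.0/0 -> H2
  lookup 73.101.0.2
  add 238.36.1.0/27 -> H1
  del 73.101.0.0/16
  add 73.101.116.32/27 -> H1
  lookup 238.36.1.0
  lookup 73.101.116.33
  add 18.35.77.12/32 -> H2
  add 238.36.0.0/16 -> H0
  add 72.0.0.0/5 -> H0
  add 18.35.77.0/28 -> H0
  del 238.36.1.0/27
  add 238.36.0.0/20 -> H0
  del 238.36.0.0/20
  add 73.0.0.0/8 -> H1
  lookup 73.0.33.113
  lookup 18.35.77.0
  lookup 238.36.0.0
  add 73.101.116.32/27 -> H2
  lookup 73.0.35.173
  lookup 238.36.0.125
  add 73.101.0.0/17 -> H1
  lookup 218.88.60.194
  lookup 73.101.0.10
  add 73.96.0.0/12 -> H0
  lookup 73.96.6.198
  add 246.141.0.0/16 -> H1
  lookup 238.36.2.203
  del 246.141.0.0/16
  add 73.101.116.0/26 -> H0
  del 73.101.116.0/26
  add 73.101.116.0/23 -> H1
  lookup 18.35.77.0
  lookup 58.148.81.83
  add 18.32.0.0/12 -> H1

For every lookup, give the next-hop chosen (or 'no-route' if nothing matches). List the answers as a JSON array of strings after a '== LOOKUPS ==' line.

Apply in order:
  + 73.101.0.0/16 (H0) depth=16
  + 0.0.0.0/0 (H2) depth=0
  Q 73.101.0.2: descend 0100100101100101 ; hops seen [H2,H0] ; pick H0
  + 238.36.1.0/27 (H1) depth=27
  - 73.101.0.0/16 clear@16
  + 73.101.116.32/27 (H1) depth=27
  Q 238.36.1.0: descend 111011100010010000000001000 ; hops seen [H2,H1] ; pick H1
  Q 73.101.116.33: descend 010010010110010101110100001 ; hops seen [H2,H1] ; pick H1
  + 18.35.77.12/32 (H2) depth=32
  + 238.36.0.0/16 (H0) depth=16
  + 72.0.0.0/5 (H0) depth=5
  + 18.35.77.0/28 (H0) depth=28
  - 238.36.1.0/27 clear@27
  + 238.36.0.0/20 (H0) depth=20
  - 238.36.0.0/20 clear@20
  + 73.0.0.0/8 (H1) depth=8
  Q 73.0.33.113: descend 010010010 ; hops seen [H2,H0,H1] ; pick H1
  Q 18.35.77.0: descend 0001001000100011010011010000 ; hops seen [H2,H0] ; pick H0
  Q 238.36.0.0: descend 11101110001001000000000 ; hops seen [H2,H0] ; pick H0
  + 73.101.116.32/27 (H2) depth=27
  Q 73.0.35.173: descend 010010010 ; hops seen [H2,H0,H1] ; pick H1
  Q 238.36.0.125: descend 11101110001001000000000 ; hops seen [H2,H0] ; pick H0
  + 73.101.0.0/17 (H1) depth=17
  Q 218.88.60.194: descend 11 ; hops seen [H2] ; pick H2
  Q 73.101.0.10: descend 01001001011001010 ; hops seen [H2,H0,H1,H1] ; pick H1
  + 73.96.0.0/12 (H0) depth=12
  Q 73.96.6.198: descend 0100100101100 ; hops seen [H2,H0,H1,H0] ; pick H0
  + 246.141.0.0/16 (H1) depth=16
  Q 238.36.2.203: descend 1110111000100100000000 ; hops seen [H2,H0] ; pick H0
  - 246.141.0.0/16 clear@16
  + 73.101.116.0/26 (H0) depth=26
  - 73.101.116.0/26 clear@26
  + 73.101.116.0/23 (H1) depth=23
  Q 18.35.77.0: descend 0001001000100011010011010000 ; hops seen [H2,H0] ; pick H0
  Q 58.148.81.83: descend 00 ; hops seen [H2] ; pick H2
  + 18.32.0.0/12 (H1) depth=12

== LOOKUPS ==
["H0","H1","H1","H1","H0","H0","H1","H0","H2","H1","H0","H0","H0","H2"]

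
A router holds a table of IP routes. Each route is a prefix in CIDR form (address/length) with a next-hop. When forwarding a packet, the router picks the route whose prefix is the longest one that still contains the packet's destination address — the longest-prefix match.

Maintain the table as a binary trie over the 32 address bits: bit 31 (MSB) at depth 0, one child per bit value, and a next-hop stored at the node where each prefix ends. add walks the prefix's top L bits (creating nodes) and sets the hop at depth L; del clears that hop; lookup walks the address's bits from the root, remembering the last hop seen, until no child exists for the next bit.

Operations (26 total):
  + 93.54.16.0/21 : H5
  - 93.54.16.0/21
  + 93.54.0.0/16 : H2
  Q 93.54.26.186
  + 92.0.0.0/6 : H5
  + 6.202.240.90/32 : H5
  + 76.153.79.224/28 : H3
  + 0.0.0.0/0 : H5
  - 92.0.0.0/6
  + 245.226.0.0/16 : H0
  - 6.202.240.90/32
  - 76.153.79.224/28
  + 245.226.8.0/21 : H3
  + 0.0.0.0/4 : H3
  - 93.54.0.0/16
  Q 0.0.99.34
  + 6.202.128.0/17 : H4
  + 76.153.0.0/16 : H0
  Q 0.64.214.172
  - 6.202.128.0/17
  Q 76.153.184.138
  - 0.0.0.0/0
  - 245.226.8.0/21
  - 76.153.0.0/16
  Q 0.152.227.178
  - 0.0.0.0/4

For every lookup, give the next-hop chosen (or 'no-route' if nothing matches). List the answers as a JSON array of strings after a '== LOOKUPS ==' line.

Trace:
  + 93.54.16.0/21 (H5) depth=21
  - 93.54.16.0/21 clear@21
  + 93.54.0.0/16 (H2) depth=16
  lookup 93.54.26.186: bits 01011101001101100001 walk d0:-→d1:-→d2:-→d3:-→d4:-→d5:-→d6:-→d7:-→d8:-→d9:-→d10:-→d11:-→d12:-→d13:-→d14:-→d15:-→d16:H2→d17:-→d18:-→d19:-→d20:- -> H2
  + 92.0.0.0/6 (H5) depth=6
  + 6.202.240.90/32 (H5) depth=32
  + 76.153.79.224/28 (H3) depth=28
  + 0.0.0.0/0 (H5) depth=0
  - 92.0.0.0/6 clear@6
  + 245.226.0.0/16 (H0) depth=16
  - 6.202.240.90/32 clear@32
  - 76.153.79.224/28 clear@28
  + 245.226.8.0/21 (H3) depth=21
  + 0.0.0.0/4 (H3) depth=4
  - 93.54.0.0/16 clear@16
  lookup 0.0.99.34: bits 00000 walk d0:H5→d1:-→d2:-→d3:-→d4:H3→d5:- -> H3
  + 6.202.128.0/17 (H4) depth=17
  + 76.153.0.0/16 (H0) depth=16
  lookup 0.64.214.172: bits 00000 walk d0:H5→d1:-→d2:-→d3:-→d4:H3→d5:- -> H3
  - 6.202.128.0/17 clear@17
  lookup 76.153.184.138: bits 0100110010011001 walk d0:H5→d1:-→d2:-→d3:-→d4:-→d5:-→d6:-→d7:-→d8:-→d9:-→d10:-→d11:-→d12:-→d13:-→d14:-→d15:-→d16:H0 -> H0
  - 0.0.0.0/0 clear@0
  - 245.226.8.0/21 clear@21
  - 76.153.0.0/16 clear@16
  lookup 0.152.227.178: bits 00000 walk d0:-→d1:-→d2:-→d3:-→d4:H3→d5:- -> H3
  - 0.0.0.0/4 clear@4

== LOOKUPS ==
["H2","H3","H3","H0","H3"]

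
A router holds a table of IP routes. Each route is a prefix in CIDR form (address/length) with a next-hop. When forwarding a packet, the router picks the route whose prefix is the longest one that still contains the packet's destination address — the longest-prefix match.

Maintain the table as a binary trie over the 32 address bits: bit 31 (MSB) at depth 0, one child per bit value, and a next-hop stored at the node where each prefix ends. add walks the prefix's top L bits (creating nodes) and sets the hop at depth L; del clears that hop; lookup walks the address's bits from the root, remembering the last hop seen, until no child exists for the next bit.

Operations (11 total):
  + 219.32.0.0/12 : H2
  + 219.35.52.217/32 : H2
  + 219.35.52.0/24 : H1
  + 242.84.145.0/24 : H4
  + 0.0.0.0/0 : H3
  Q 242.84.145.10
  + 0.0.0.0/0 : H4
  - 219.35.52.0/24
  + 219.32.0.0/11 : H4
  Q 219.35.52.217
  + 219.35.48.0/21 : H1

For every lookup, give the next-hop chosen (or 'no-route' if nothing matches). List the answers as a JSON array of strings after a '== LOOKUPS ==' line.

Trace:
  + 219.32.0.0/12 (H2) depth=12
  + 219.35.52.217/32 (H2) depth=32
  + 219.35.52.0/24 (H1) depth=24
  + 242.84.145.0/24 (H4) depth=24
  + 0.0.0.0/0 (H3) depth=0
  ? 242.84.145.10  path d0:H3→d1:-→d2:-→d3:-→d4:-→d5:-→d6:-→d7:-→d8:-→d9:-→d10:-→d11:-→d12:-→d13:-→d14:-→d15:-→d16:-→d17:-→d18:-→d19:-→d20:-→d21:-→d22:-→d23:-→d24:H4  best=H4
  + 0.0.0.0/0 (H4) depth=0
  del 219.35.52.0/24 (clear depth 24)
  + 219.32.0.0/11 (H4) depth=11
  ? 219.35.52.217  path d0:H4→d1:-→d2:-→d3:-→d4:-→d5:-→d6:-→d7:-→d8:-→d9:-→d10:-→d11:H4→d12:H2→d13:-→d14:-→d15:-→d16:-→d17:-→d18:-→d19:-→d20:-→d21:-→d22:-→d23:-→d24:-→d25:-→d26:-→d27:-→d28:-→d29:-→d30:-→d31:-→d32:H2  best=H2
  + 219.35.48.0/21 (H1) depth=21

== LOOKUPS ==
["H4","H2"]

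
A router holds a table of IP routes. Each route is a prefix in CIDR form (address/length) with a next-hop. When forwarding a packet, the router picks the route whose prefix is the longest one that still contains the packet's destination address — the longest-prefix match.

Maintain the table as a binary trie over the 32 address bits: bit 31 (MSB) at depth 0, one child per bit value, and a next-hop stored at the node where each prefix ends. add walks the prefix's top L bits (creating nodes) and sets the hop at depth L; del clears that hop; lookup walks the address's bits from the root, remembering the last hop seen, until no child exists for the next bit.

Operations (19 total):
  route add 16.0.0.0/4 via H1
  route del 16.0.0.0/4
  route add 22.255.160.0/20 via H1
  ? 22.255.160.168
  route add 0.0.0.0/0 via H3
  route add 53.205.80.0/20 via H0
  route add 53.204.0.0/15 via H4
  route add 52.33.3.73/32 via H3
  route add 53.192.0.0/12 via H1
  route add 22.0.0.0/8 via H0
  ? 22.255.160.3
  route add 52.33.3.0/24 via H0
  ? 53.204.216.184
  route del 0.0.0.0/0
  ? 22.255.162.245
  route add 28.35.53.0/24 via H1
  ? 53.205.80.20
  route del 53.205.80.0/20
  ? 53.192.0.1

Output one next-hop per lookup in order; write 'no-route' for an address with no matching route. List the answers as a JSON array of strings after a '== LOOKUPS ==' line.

Apply in order:
  add 16.0.0.0/4 -> H1 at depth 4
  del 16.0.0.0/4 (clear depth 4)
  add 22.255.160.0/20 -> H1 at depth 20
  lookup 22.255.160.168: bits 00010110111111111010 walk d0:-→d1:-→d2:-→d3:-→d4:-→d5:-→d6:-→d7:-→d8:-→d9:-→d10:-→d11:-→d12:-→d13:-→d14:-→d15:-→d16:-→d17:-→d18:-→d19:-→d20:H1 -> H1
  add 0.0.0.0/0 -> H3 at depth 0
  add 53.205.80.0/20 -> H0 at depth 20
  add 53.204.0.0/15 -> H4 at depth 15
  add 52.33.3.73/32 -> H3 at depth 32
  add 53.192.0.0/12 -> H1 at depth 12
  add 22.0.0.0/8 -> H0 at depth 8
  lookup 22.255.160.3: bits 00010110111111111010 walk d0:H3→d1:-→d2:-→d3:-→d4:-→d5:-→d6:-→d7:-→d8:H0→d9:-→d10:-→d11:-→d12:-→d13:-→d14:-→d15:-→d16:-→d17:-→d18:-→d19:-→d20:H1 -> H1
  add 52.33.3.0/24 -> H0 at depth 24
  lookup 53.204.216.184: bits 001101011100110 walk d0:H3→d1:-→d2:-→d3:-→d4:-→d5:-→d6:-→d7:-→d8:-→d9:-→d10:-→d11:-→d12:H1→d13:-→d14:-→d15:H4 -> H4
  del 0.0.0.0/0 (clear depth 0)
  lookup 22.255.162.245: bits 00010110111111111010 walk d0:-→d1:-→d2:-→d3:-→d4:-→d5:-→d6:-→d7:-→d8:H0→d9:-→d10:-→d11:-→d12:-→d13:-→d14:-→d15:-→d16:-→d17:-→d18:-→d19:-→d20:H1 -> H1
  add 28.35.53.0/24 -> H1 at depth 24
  lookup 53.205.80.20: bits 00110101110011010101 walk d0:-→d1:-→d2:-→d3:-→d4:-→d5:-→d6:-→d7:-→d8:-→d9:-→d10:-→d11:-→d12:H1→d13:-→d14:-→d15:H4→d16:-→d17:-→d18:-→d19:-→d20:H0 -> H0
  del 53.205.80.0/20 (clear depth 20)
  lookup 53.192.0.1: bits 001101011100 walk d0:-→d1:-→d2:-→d3:-→d4:-→d5:-→d6:-→d7:-→d8:-→d9:-→d10:-→d11:-→d12:H1 -> H1

== LOOKUPS ==
["H1","H1","H4","H1","H0","H1"]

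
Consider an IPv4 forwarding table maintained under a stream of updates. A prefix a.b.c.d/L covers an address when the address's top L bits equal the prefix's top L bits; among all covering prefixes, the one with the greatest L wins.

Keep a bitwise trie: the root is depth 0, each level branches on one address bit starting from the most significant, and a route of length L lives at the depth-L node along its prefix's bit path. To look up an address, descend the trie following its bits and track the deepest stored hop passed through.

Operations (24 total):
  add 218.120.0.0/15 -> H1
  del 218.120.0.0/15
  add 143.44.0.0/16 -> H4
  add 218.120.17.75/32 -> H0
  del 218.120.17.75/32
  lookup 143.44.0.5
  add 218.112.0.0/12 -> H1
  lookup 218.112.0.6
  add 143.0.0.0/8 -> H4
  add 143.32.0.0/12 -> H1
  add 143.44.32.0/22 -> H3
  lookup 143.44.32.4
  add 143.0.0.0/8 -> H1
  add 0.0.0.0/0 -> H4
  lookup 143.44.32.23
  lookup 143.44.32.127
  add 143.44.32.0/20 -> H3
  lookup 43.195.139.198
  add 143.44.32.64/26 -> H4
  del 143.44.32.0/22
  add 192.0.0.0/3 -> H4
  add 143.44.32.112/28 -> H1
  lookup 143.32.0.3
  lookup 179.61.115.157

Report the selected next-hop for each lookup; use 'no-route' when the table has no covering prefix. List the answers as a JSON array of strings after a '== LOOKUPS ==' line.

Trace:
  + 218.120.0.0/15 (H1) depth=15
  del 218.120.0.0/15 (clear depth 15)
  + 143.44.0.0/16 (H4) depth=16
  + 218.120.17.75/32 (H0) depth=32
  del 218.120.17.75/32 (clear depth 32)
  ? 143.44.0.5  path d0:-→d1:-→d2:-→d3:-→d4:-→d5:-→d6:-→d7:-→d8:-→d9:-→d10:-→d11:-→d12:-→d13:-→d14:-→d15:-→d16:H4  best=H4
  + 218.112.0.0/12 (H1) depth=12
  ? 218.112.0.6  path d0:-→d1:-→d2:-→d3:-→d4:-→d5:-→d6:-→d7:-→d8:-→d9:-→d10:-→d11:-→d12:H1  best=H1
  + 143.0.0.0/8 (H4) depth=8
  + 143.32.0.0/12 (H1) depth=12
  + 143.44.32.0/22 (H3) depth=22
  ? 143.44.32.4  path d0:-→d1:-→d2:-→d3:-→d4:-→d5:-→d6:-→d7:-→d8:H4→d9:-→d10:-→d11:-→d12:H1→d13:-→d14:-→d15:-→d16:H4→d17:-→d18:-→d19:-→d20:-→d21:-→d22:H3  best=H3
  + 143.0.0.0/8 (H1) depth=8
  + 0.0.0.0/0 (H4) depth=0
  ? 143.44.32.23  path d0:H4→d1:-→d2:-→d3:-→d4:-→d5:-→d6:-→d7:-→d8:H1→d9:-→d10:-→d11:-→d12:H1→d13:-→d14:-→d15:-→d16:H4→d17:-→d18:-→d19:-→d20:-→d21:-→d22:H3  best=H3
  ? 143.44.32.127  path d0:H4→d1:-→d2:-→d3:-→d4:-→d5:-→d6:-→d7:-→d8:H1→d9:-→d10:-→d11:-→d12:H1→d13:-→d14:-→d15:-→d16:H4→d17:-→d18:-→d19:-→d20:-→d21:-→d22:H3  best=H3
  + 143.44.32.0/20 (H3) depth=20
  ? 43.195.139.198  path d0:H4  best=H4
  + 143.44.32.64/26 (H4) depth=26
  del 143.44.32.0/22 (clear depth 22)
  + 192.0.0.0/3 (H4) depth=3
  + 143.44.32.112/28 (H1) depth=28
  ? 143.32.0.3  path d0:H4→d1:-→d2:-→d3:-→d4:-→d5:-→d6:-→d7:-→d8:H1→d9:-→d10:-→d11:-→d12:H1  best=H1
  ? 179.61.115.157  path d0:H4→d1:-→d2:-  best=H4

== LOOKUPS ==
["H4","H1","H3","H3","H3","H4","H1","H4"]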